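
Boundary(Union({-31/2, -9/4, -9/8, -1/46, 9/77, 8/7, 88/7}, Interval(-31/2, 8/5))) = {-31/2, 8/5, 88/7}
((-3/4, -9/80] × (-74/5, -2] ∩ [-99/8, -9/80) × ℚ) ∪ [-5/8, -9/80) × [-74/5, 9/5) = ([-5/8, -9/80) × [-74/5, 9/5)) ∪ ((-3/4, -9/80) × (ℚ ∩ (-74/5, -2]))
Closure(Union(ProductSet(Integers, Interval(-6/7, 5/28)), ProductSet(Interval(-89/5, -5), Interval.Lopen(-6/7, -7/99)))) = Union(ProductSet(Integers, Interval(-6/7, 5/28)), ProductSet(Interval(-89/5, -5), Interval(-6/7, -7/99)))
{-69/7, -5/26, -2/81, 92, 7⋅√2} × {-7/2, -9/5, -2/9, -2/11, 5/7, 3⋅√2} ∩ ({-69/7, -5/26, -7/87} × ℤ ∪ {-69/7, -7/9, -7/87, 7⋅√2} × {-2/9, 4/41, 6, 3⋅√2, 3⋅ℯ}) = {-69/7, 7⋅√2} × {-2/9, 3⋅√2}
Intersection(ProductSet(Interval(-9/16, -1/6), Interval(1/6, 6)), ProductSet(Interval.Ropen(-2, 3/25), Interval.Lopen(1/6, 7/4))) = ProductSet(Interval(-9/16, -1/6), Interval.Lopen(1/6, 7/4))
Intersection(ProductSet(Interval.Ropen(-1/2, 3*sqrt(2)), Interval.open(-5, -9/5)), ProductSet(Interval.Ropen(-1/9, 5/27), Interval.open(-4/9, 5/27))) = EmptySet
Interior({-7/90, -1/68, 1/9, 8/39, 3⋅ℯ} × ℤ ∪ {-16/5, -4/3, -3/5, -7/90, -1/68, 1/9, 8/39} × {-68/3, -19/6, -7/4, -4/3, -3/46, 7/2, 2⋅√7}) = ∅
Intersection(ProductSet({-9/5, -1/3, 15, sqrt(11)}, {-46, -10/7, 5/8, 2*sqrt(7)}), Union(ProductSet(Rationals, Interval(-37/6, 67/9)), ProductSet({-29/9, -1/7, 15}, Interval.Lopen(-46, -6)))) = ProductSet({-9/5, -1/3, 15}, {-10/7, 5/8, 2*sqrt(7)})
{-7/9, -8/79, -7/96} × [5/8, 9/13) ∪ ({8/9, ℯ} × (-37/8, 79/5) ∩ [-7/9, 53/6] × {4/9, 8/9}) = ({8/9, ℯ} × {4/9, 8/9}) ∪ ({-7/9, -8/79, -7/96} × [5/8, 9/13))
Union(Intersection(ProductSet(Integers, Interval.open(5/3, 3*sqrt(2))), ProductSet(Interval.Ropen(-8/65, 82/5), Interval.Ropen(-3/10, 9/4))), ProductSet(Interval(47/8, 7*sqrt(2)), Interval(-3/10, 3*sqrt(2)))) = Union(ProductSet(Interval(47/8, 7*sqrt(2)), Interval(-3/10, 3*sqrt(2))), ProductSet(Range(0, 17, 1), Interval.open(5/3, 9/4)))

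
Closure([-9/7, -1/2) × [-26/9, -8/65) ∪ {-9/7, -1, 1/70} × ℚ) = ({-9/7, 1/70} × ℝ) ∪ ({-9/7, -1/2} × [-26/9, -8/65]) ∪ ([-9/7, -1/2] × {-26/9, -8/65}) ∪ ([-9/7, -1/2) × [-26/9, -8/65)) ∪ ({-9/7, -1, 1/70} × (ℚ ∪ (-∞, -26/9] ∪ [-8/65, ∞)))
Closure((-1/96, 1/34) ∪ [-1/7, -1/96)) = [-1/7, 1/34]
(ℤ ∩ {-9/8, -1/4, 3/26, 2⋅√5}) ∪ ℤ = ℤ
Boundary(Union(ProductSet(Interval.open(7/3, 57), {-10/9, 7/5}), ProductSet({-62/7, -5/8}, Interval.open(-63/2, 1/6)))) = Union(ProductSet({-62/7, -5/8}, Interval(-63/2, 1/6)), ProductSet(Interval(7/3, 57), {-10/9, 7/5}))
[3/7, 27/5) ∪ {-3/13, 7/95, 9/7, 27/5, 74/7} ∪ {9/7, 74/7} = {-3/13, 7/95, 74/7} ∪ [3/7, 27/5]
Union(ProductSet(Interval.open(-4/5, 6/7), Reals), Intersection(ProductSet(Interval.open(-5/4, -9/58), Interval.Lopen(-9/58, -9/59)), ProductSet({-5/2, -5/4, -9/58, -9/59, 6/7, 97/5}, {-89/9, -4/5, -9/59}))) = ProductSet(Interval.open(-4/5, 6/7), Reals)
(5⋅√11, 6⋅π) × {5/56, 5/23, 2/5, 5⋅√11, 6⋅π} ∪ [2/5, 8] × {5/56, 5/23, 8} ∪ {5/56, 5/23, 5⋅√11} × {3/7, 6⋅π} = ([2/5, 8] × {5/56, 5/23, 8}) ∪ ({5/56, 5/23, 5⋅√11} × {3/7, 6⋅π}) ∪ ((5⋅√11, 6⋅π) × {5/56, 5/23, 2/5, 5⋅√11, 6⋅π})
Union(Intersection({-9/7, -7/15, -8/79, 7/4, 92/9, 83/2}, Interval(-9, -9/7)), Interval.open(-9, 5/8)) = Interval.open(-9, 5/8)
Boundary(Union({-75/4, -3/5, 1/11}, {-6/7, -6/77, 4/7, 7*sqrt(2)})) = {-75/4, -6/7, -3/5, -6/77, 1/11, 4/7, 7*sqrt(2)}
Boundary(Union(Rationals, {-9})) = Reals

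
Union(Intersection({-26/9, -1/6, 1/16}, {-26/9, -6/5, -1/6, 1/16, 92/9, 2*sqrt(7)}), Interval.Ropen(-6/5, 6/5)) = Union({-26/9}, Interval.Ropen(-6/5, 6/5))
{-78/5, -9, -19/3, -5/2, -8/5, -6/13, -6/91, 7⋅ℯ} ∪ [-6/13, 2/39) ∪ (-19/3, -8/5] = {-78/5, -9, 7⋅ℯ} ∪ [-19/3, -8/5] ∪ [-6/13, 2/39)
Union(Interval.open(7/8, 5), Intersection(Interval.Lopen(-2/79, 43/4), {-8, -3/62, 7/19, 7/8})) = Union({7/19}, Interval.Ropen(7/8, 5))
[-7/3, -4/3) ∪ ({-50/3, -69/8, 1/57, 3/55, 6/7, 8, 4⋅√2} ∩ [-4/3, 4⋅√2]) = [-7/3, -4/3) ∪ {1/57, 3/55, 6/7, 4⋅√2}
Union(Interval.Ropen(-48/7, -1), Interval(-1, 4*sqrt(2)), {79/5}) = Union({79/5}, Interval(-48/7, 4*sqrt(2)))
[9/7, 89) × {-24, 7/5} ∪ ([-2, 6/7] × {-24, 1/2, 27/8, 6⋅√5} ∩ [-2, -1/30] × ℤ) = ([-2, -1/30] × {-24}) ∪ ([9/7, 89) × {-24, 7/5})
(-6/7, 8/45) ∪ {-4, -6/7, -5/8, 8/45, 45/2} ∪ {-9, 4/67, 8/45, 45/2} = {-9, -4, 45/2} ∪ [-6/7, 8/45]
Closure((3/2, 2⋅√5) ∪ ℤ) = ℤ ∪ [3/2, 2⋅√5]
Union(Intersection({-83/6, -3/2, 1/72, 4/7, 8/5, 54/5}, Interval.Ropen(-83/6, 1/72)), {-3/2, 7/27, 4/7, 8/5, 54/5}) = {-83/6, -3/2, 7/27, 4/7, 8/5, 54/5}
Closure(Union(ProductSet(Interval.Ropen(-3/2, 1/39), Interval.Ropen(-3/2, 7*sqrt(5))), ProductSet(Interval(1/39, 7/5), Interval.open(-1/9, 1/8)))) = Union(ProductSet({-3/2, 1/39}, Interval(-3/2, 7*sqrt(5))), ProductSet(Interval(-3/2, 1/39), {-3/2, 7*sqrt(5)}), ProductSet(Interval.Ropen(-3/2, 1/39), Interval.Ropen(-3/2, 7*sqrt(5))), ProductSet(Interval(1/39, 7/5), Interval(-1/9, 1/8)))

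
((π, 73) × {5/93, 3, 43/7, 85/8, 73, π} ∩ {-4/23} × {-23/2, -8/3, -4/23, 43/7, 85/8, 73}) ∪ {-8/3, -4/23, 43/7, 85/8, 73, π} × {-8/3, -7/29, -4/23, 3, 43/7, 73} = {-8/3, -4/23, 43/7, 85/8, 73, π} × {-8/3, -7/29, -4/23, 3, 43/7, 73}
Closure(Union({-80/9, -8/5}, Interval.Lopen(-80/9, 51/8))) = Interval(-80/9, 51/8)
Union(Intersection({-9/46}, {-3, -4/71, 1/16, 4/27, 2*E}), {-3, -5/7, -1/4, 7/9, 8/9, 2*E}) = {-3, -5/7, -1/4, 7/9, 8/9, 2*E}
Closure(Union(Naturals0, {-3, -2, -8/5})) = Union({-3, -2, -8/5}, Naturals0)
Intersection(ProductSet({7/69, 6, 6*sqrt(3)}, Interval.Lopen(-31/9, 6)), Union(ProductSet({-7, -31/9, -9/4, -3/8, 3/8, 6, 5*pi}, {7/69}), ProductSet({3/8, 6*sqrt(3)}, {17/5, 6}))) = Union(ProductSet({6}, {7/69}), ProductSet({6*sqrt(3)}, {17/5, 6}))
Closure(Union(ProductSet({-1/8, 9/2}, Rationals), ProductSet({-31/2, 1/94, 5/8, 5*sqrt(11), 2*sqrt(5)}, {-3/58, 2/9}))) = Union(ProductSet({-1/8, 9/2}, Reals), ProductSet({-31/2, 1/94, 5/8, 5*sqrt(11), 2*sqrt(5)}, {-3/58, 2/9}))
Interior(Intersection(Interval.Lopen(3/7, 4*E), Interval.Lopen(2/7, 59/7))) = Interval.open(3/7, 59/7)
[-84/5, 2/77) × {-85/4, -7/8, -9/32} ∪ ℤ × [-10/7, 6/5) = (ℤ × [-10/7, 6/5)) ∪ ([-84/5, 2/77) × {-85/4, -7/8, -9/32})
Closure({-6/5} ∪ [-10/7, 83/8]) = [-10/7, 83/8]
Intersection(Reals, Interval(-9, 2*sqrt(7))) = Interval(-9, 2*sqrt(7))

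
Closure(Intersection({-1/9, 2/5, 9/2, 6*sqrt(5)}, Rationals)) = {-1/9, 2/5, 9/2}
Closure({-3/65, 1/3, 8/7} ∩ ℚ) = {-3/65, 1/3, 8/7}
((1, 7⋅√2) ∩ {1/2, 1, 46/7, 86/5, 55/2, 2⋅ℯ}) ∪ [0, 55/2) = [0, 55/2)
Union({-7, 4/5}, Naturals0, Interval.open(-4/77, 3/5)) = Union({-7, 4/5}, Interval.open(-4/77, 3/5), Naturals0)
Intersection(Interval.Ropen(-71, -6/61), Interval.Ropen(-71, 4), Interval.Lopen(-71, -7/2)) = Interval.Lopen(-71, -7/2)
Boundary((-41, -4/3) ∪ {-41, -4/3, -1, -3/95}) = {-41, -4/3, -1, -3/95}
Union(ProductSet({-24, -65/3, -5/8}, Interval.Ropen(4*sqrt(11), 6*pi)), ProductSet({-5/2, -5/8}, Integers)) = Union(ProductSet({-5/2, -5/8}, Integers), ProductSet({-24, -65/3, -5/8}, Interval.Ropen(4*sqrt(11), 6*pi)))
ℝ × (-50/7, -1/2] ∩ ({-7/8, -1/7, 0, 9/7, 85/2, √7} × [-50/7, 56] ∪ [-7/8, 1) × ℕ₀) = {-7/8, -1/7, 0, 9/7, 85/2, √7} × (-50/7, -1/2]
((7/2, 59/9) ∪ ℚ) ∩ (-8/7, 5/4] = ℚ ∩ (-8/7, 5/4]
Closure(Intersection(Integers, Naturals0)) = Naturals0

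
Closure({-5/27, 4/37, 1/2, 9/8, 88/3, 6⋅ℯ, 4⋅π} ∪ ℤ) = ℤ ∪ {-5/27, 4/37, 1/2, 9/8, 88/3, 6⋅ℯ, 4⋅π}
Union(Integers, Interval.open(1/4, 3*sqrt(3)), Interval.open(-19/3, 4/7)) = Union(Integers, Interval.open(-19/3, 3*sqrt(3)))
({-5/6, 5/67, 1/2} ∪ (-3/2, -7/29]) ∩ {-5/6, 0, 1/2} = {-5/6, 1/2}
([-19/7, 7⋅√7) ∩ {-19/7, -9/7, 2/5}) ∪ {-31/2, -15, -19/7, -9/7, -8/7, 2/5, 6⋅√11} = {-31/2, -15, -19/7, -9/7, -8/7, 2/5, 6⋅√11}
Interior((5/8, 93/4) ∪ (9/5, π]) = (5/8, 93/4)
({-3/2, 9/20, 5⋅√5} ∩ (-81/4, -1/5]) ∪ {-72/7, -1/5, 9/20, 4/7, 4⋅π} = {-72/7, -3/2, -1/5, 9/20, 4/7, 4⋅π}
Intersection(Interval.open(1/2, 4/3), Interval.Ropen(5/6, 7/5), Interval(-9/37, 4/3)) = Interval.Ropen(5/6, 4/3)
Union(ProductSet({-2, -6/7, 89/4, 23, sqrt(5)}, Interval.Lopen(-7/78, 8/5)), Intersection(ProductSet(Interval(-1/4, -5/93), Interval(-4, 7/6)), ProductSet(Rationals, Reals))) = Union(ProductSet({-2, -6/7, 89/4, 23, sqrt(5)}, Interval.Lopen(-7/78, 8/5)), ProductSet(Intersection(Interval(-1/4, -5/93), Rationals), Interval(-4, 7/6)))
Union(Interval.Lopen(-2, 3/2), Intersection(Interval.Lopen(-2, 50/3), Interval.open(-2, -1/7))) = Interval.Lopen(-2, 3/2)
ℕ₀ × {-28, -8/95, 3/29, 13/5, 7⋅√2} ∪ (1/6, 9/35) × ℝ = ((1/6, 9/35) × ℝ) ∪ (ℕ₀ × {-28, -8/95, 3/29, 13/5, 7⋅√2})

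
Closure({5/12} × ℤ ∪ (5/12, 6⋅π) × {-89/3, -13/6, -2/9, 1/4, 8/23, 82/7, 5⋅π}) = ({5/12} × ℤ) ∪ ([5/12, 6⋅π] × {-89/3, -13/6, -2/9, 1/4, 8/23, 82/7, 5⋅π})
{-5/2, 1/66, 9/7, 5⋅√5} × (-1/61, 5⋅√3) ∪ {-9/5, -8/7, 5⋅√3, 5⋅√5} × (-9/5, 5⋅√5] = ({-5/2, 1/66, 9/7, 5⋅√5} × (-1/61, 5⋅√3)) ∪ ({-9/5, -8/7, 5⋅√3, 5⋅√5} × (-9/5, 5⋅√5])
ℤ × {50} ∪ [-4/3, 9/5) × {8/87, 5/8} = (ℤ × {50}) ∪ ([-4/3, 9/5) × {8/87, 5/8})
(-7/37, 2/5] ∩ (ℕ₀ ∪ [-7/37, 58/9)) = (-7/37, 2/5] ∪ {0}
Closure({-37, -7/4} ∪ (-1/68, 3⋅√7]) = {-37, -7/4} ∪ [-1/68, 3⋅√7]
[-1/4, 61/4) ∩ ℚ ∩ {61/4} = ∅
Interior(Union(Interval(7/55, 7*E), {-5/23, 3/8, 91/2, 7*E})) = Interval.open(7/55, 7*E)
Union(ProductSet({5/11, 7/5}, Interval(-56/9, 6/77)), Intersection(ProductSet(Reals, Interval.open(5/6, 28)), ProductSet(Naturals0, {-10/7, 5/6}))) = ProductSet({5/11, 7/5}, Interval(-56/9, 6/77))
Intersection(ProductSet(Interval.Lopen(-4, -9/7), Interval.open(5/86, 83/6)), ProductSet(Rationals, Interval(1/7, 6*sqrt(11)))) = ProductSet(Intersection(Interval.Lopen(-4, -9/7), Rationals), Interval.Ropen(1/7, 83/6))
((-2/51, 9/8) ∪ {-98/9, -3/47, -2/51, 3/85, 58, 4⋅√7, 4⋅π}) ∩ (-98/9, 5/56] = {-3/47} ∪ [-2/51, 5/56]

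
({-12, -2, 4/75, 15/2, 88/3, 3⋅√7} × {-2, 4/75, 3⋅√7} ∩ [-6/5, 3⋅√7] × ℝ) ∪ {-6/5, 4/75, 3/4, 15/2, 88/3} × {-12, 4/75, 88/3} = ({-6/5, 4/75, 3/4, 15/2, 88/3} × {-12, 4/75, 88/3}) ∪ ({4/75, 15/2, 3⋅√7} × {-2, 4/75, 3⋅√7})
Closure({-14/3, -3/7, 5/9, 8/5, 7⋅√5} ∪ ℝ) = ℝ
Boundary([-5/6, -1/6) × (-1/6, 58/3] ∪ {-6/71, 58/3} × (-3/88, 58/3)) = ({-5/6, -1/6} × [-1/6, 58/3]) ∪ ({-6/71, 58/3} × [-3/88, 58/3]) ∪ ([-5/6, -1/6] × {-1/6, 58/3})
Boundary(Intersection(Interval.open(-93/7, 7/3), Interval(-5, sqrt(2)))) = {-5, sqrt(2)}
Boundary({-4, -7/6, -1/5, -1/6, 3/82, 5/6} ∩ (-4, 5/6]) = {-7/6, -1/5, -1/6, 3/82, 5/6}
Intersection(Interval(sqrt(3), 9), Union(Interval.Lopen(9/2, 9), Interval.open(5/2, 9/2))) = Union(Interval.open(5/2, 9/2), Interval.Lopen(9/2, 9))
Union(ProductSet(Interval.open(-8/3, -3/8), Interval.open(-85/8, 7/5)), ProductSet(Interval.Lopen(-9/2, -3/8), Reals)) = ProductSet(Interval.Lopen(-9/2, -3/8), Reals)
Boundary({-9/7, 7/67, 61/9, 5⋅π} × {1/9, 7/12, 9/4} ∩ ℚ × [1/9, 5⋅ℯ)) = {-9/7, 7/67, 61/9} × {1/9, 7/12, 9/4}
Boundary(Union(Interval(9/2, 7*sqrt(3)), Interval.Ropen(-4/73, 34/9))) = {-4/73, 34/9, 9/2, 7*sqrt(3)}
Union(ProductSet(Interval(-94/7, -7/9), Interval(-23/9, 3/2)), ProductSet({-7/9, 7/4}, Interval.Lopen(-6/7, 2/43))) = Union(ProductSet({-7/9, 7/4}, Interval.Lopen(-6/7, 2/43)), ProductSet(Interval(-94/7, -7/9), Interval(-23/9, 3/2)))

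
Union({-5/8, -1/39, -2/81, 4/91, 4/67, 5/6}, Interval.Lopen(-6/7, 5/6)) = Interval.Lopen(-6/7, 5/6)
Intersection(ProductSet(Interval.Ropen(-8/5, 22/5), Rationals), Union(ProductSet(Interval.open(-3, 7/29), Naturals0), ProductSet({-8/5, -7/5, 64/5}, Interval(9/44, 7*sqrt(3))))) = Union(ProductSet({-8/5, -7/5}, Intersection(Interval(9/44, 7*sqrt(3)), Rationals)), ProductSet(Interval.Ropen(-8/5, 7/29), Naturals0))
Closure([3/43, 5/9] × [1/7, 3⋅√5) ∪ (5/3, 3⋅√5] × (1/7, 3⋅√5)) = ([3/43, 5/9] × [1/7, 3⋅√5)) ∪ ({3/43, 5/9, 5/3, 3⋅√5} × [1/7, 3⋅√5]) ∪ ((5/3, 3⋅√5] × (1/7, 3⋅√5)) ∪ (([3/43, 5/9] ∪ [5/3, 3⋅√5]) × {1/7, 3⋅√5})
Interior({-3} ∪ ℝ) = ℝ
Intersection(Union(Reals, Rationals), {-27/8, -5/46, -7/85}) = {-27/8, -5/46, -7/85}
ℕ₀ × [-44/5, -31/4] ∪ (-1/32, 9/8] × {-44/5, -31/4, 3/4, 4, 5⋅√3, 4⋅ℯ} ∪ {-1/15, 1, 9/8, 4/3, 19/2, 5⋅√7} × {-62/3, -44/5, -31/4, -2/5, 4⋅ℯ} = (ℕ₀ × [-44/5, -31/4]) ∪ ((-1/32, 9/8] × {-44/5, -31/4, 3/4, 4, 5⋅√3, 4⋅ℯ}) ∪ ({-1/15, 1, 9/8, 4/3, 19/2, 5⋅√7} × {-62/3, -44/5, -31/4, -2/5, 4⋅ℯ})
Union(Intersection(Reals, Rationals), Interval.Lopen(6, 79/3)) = Union(Interval(6, 79/3), Rationals)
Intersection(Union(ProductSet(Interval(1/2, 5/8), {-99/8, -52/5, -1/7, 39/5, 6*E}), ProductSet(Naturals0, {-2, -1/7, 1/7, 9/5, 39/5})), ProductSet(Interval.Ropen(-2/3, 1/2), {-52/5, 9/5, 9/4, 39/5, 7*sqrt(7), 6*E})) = ProductSet(Range(0, 1, 1), {9/5, 39/5})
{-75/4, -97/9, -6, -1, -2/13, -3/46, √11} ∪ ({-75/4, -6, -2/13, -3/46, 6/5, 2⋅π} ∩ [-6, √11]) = {-75/4, -97/9, -6, -1, -2/13, -3/46, 6/5, √11}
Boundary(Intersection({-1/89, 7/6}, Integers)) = EmptySet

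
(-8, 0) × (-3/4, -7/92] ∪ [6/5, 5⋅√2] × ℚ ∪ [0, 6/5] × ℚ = ((-8, 0) × (-3/4, -7/92]) ∪ ([0, 5⋅√2] × ℚ)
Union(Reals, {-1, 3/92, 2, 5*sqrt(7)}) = Reals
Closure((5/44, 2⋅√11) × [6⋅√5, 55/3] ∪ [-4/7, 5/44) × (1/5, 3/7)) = ({-4/7, 5/44} × [1/5, 3/7]) ∪ ([-4/7, 5/44] × {1/5, 3/7}) ∪ ([-4/7, 5/44) × (1/5, 3/7)) ∪ ([5/44, 2⋅√11] × [6⋅√5, 55/3])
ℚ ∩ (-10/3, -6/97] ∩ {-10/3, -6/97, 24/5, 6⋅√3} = {-6/97}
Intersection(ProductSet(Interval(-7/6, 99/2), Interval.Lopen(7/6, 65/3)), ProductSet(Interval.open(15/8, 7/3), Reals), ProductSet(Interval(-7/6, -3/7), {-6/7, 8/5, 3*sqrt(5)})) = EmptySet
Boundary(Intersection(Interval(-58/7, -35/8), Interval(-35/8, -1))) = {-35/8}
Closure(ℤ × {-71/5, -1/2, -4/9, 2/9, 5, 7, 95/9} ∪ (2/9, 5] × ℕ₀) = ([2/9, 5] × ℕ₀) ∪ (ℤ × {-71/5, -1/2, -4/9, 2/9, 5, 7, 95/9})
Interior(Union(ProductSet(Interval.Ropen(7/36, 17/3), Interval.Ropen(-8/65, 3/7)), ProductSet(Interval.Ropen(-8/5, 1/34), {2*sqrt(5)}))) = ProductSet(Interval.open(7/36, 17/3), Interval.open(-8/65, 3/7))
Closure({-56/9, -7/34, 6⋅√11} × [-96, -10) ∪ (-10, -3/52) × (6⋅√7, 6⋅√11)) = ({-56/9, -7/34, 6⋅√11} × [-96, -10]) ∪ ({-10, -3/52} × [6⋅√7, 6⋅√11]) ∪ ([-10, -3/52] × {6⋅√11, 6⋅√7}) ∪ ((-10, -3/52) × (6⋅√7, 6⋅√11))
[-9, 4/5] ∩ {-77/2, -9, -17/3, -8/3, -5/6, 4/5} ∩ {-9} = {-9}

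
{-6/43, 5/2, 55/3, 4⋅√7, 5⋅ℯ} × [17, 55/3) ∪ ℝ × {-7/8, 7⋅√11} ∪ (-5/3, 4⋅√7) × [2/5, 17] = (ℝ × {-7/8, 7⋅√11}) ∪ ((-5/3, 4⋅√7) × [2/5, 17]) ∪ ({-6/43, 5/2, 55/3, 4⋅√7, 5⋅ℯ} × [17, 55/3))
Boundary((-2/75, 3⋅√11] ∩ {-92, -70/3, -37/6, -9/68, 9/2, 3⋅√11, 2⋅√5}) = {9/2, 3⋅√11, 2⋅√5}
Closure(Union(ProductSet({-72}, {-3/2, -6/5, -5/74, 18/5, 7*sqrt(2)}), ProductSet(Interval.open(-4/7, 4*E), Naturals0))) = Union(ProductSet({-72}, {-3/2, -6/5, -5/74, 18/5, 7*sqrt(2)}), ProductSet(Interval(-4/7, 4*E), Naturals0))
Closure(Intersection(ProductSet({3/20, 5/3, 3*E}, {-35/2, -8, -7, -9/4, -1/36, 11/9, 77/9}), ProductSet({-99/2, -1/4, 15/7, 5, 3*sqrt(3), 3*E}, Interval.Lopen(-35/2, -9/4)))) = ProductSet({3*E}, {-8, -7, -9/4})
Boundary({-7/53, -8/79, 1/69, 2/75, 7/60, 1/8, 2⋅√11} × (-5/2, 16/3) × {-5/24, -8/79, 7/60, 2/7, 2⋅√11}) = {-7/53, -8/79, 1/69, 2/75, 7/60, 1/8, 2⋅√11} × [-5/2, 16/3] × {-5/24, -8/79, 7/60, 2/7, 2⋅√11}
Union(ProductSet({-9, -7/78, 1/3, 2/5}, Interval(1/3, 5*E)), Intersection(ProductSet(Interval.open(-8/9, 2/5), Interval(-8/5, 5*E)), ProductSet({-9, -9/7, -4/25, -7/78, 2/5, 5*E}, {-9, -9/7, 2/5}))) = Union(ProductSet({-4/25, -7/78}, {-9/7, 2/5}), ProductSet({-9, -7/78, 1/3, 2/5}, Interval(1/3, 5*E)))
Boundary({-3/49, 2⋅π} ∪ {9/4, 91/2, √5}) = {-3/49, 9/4, 91/2, √5, 2⋅π}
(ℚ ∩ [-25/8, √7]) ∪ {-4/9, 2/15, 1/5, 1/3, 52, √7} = {52, √7} ∪ (ℚ ∩ [-25/8, √7])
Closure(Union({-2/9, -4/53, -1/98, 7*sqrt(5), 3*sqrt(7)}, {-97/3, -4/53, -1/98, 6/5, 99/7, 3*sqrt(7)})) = {-97/3, -2/9, -4/53, -1/98, 6/5, 99/7, 7*sqrt(5), 3*sqrt(7)}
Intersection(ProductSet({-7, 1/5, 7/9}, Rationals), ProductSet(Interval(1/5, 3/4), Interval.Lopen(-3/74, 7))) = ProductSet({1/5}, Intersection(Interval.Lopen(-3/74, 7), Rationals))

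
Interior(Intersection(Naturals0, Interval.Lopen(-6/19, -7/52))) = EmptySet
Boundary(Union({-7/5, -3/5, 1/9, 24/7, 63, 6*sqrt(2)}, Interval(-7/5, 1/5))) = {-7/5, 1/5, 24/7, 63, 6*sqrt(2)}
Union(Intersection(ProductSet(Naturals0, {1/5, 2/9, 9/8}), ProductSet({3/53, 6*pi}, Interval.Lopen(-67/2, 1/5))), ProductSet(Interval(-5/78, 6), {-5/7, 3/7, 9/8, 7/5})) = ProductSet(Interval(-5/78, 6), {-5/7, 3/7, 9/8, 7/5})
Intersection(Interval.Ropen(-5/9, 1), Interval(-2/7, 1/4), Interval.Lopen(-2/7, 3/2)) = Interval.Lopen(-2/7, 1/4)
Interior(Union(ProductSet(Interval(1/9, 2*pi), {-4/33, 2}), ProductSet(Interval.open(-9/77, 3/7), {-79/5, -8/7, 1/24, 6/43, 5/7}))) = EmptySet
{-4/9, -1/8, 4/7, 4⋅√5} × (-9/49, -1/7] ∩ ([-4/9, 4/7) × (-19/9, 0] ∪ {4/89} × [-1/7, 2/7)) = {-4/9, -1/8} × (-9/49, -1/7]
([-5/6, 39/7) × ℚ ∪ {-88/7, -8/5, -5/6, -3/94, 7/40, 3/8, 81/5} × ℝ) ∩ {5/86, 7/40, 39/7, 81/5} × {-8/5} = {5/86, 7/40, 81/5} × {-8/5}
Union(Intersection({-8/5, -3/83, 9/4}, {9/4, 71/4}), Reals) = Reals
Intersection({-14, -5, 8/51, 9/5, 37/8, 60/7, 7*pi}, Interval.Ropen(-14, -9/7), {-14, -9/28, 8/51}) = {-14}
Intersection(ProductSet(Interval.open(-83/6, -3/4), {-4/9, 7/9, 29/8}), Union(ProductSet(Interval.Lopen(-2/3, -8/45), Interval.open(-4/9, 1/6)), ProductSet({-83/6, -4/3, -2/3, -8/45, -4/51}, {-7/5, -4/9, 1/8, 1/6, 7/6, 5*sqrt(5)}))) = ProductSet({-4/3}, {-4/9})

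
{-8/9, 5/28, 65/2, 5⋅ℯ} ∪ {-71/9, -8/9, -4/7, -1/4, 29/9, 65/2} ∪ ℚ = ℚ ∪ {5⋅ℯ}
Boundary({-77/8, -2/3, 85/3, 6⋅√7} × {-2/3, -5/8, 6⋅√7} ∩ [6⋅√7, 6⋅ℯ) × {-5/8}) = {6⋅√7} × {-5/8}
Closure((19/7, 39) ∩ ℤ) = {3, 4, …, 38}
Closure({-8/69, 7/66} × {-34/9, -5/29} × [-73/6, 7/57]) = {-8/69, 7/66} × {-34/9, -5/29} × [-73/6, 7/57]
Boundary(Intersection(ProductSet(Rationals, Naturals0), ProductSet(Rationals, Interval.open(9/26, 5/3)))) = ProductSet(Reals, Range(1, 2, 1))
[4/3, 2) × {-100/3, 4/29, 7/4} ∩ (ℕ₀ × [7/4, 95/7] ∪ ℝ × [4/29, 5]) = [4/3, 2) × {4/29, 7/4}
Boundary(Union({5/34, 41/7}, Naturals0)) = Union({5/34, 41/7}, Naturals0)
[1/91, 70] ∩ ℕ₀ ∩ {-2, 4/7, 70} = {70}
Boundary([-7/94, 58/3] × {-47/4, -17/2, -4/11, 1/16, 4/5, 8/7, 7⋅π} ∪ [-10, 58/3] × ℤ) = ([-10, 58/3] × ℤ) ∪ ([-7/94, 58/3] × {-47/4, -17/2, -4/11, 1/16, 4/5, 8/7, 7⋅π})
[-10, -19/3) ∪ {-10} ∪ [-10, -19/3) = [-10, -19/3)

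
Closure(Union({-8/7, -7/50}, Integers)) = Union({-8/7, -7/50}, Integers)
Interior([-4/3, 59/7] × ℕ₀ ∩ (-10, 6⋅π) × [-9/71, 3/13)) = ∅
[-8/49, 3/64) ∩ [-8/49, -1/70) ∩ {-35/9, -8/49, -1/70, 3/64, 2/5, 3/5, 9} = {-8/49}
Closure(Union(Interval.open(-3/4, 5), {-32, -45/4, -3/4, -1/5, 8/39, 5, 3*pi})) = Union({-32, -45/4, 3*pi}, Interval(-3/4, 5))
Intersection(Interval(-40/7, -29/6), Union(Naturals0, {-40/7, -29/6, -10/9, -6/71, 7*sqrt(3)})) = {-40/7, -29/6}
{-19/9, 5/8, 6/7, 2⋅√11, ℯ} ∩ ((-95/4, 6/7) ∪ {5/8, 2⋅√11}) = {-19/9, 5/8, 2⋅√11}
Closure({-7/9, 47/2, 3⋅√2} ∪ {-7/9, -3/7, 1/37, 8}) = {-7/9, -3/7, 1/37, 8, 47/2, 3⋅√2}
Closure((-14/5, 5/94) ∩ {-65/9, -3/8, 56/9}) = {-3/8}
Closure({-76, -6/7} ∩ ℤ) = {-76}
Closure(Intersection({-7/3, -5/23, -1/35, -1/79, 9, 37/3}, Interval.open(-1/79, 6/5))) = EmptySet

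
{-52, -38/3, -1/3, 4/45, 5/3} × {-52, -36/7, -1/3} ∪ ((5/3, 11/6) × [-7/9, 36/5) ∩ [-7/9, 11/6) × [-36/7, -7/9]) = ((5/3, 11/6) × {-7/9}) ∪ ({-52, -38/3, -1/3, 4/45, 5/3} × {-52, -36/7, -1/3})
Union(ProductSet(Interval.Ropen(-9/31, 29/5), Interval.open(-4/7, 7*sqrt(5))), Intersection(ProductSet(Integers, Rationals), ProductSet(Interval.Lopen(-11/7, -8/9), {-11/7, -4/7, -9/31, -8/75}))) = Union(ProductSet(Interval.Ropen(-9/31, 29/5), Interval.open(-4/7, 7*sqrt(5))), ProductSet(Range(-1, 0, 1), {-11/7, -4/7, -9/31, -8/75}))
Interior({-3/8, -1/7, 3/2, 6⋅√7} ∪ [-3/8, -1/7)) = (-3/8, -1/7)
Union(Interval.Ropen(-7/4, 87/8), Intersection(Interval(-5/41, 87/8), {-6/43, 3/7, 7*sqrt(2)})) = Interval.Ropen(-7/4, 87/8)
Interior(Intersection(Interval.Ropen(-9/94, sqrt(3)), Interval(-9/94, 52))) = Interval.open(-9/94, sqrt(3))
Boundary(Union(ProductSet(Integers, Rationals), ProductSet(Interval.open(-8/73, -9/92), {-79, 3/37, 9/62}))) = Union(ProductSet(Integers, Reals), ProductSet(Interval(-8/73, -9/92), {-79, 3/37, 9/62}))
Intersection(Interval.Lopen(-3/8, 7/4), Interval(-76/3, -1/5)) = Interval.Lopen(-3/8, -1/5)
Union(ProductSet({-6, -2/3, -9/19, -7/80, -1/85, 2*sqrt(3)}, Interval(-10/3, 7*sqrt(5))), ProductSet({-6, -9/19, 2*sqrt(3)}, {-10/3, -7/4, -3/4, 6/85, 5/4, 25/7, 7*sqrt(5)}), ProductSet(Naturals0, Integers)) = Union(ProductSet({-6, -2/3, -9/19, -7/80, -1/85, 2*sqrt(3)}, Interval(-10/3, 7*sqrt(5))), ProductSet(Naturals0, Integers))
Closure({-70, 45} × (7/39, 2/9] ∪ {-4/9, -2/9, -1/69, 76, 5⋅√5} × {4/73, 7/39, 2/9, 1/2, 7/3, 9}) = ({-70, 45} × [7/39, 2/9]) ∪ ({-4/9, -2/9, -1/69, 76, 5⋅√5} × {4/73, 7/39, 2/9, 1/2, 7/3, 9})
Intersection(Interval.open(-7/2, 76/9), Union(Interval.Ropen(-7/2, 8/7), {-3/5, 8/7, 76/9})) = Interval.Lopen(-7/2, 8/7)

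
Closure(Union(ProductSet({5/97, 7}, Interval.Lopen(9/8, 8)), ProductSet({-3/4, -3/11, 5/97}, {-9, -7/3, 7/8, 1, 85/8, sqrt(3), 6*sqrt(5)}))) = Union(ProductSet({5/97, 7}, Interval(9/8, 8)), ProductSet({-3/4, -3/11, 5/97}, {-9, -7/3, 7/8, 1, 85/8, sqrt(3), 6*sqrt(5)}))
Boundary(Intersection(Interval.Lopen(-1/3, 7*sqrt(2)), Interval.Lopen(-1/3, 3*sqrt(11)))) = {-1/3, 7*sqrt(2)}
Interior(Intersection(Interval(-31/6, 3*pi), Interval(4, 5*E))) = Interval.open(4, 3*pi)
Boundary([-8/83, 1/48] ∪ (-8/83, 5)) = {-8/83, 5}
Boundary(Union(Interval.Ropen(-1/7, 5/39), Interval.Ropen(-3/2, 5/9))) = {-3/2, 5/9}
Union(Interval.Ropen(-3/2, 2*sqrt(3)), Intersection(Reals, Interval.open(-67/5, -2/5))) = Interval.open(-67/5, 2*sqrt(3))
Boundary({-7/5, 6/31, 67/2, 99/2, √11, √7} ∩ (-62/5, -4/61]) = {-7/5}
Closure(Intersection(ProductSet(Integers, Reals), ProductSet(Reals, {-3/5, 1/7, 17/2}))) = ProductSet(Integers, {-3/5, 1/7, 17/2})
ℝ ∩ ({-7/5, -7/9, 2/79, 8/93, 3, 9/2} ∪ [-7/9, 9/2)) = {-7/5} ∪ [-7/9, 9/2]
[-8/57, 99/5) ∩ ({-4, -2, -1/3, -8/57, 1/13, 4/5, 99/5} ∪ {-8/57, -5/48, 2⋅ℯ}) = {-8/57, -5/48, 1/13, 4/5, 2⋅ℯ}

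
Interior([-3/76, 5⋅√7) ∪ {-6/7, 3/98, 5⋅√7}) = (-3/76, 5⋅√7)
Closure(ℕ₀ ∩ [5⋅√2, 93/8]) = {8, 9, 10, 11}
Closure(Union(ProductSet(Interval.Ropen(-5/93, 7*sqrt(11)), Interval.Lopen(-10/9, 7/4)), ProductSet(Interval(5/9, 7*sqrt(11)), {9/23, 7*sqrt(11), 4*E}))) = Union(ProductSet({-5/93, 7*sqrt(11)}, Interval(-10/9, 7/4)), ProductSet(Interval(-5/93, 7*sqrt(11)), {-10/9, 7/4}), ProductSet(Interval.Ropen(-5/93, 7*sqrt(11)), Interval.Lopen(-10/9, 7/4)), ProductSet(Interval(5/9, 7*sqrt(11)), {9/23, 7*sqrt(11), 4*E}))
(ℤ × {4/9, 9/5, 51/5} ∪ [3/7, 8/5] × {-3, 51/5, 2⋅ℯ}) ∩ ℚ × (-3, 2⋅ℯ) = ℤ × {4/9, 9/5}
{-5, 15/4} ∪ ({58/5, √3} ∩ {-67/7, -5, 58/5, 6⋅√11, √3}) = {-5, 15/4, 58/5, √3}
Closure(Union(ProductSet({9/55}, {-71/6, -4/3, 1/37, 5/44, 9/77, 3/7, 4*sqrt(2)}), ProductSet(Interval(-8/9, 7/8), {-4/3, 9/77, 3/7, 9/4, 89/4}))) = Union(ProductSet({9/55}, {-71/6, -4/3, 1/37, 5/44, 9/77, 3/7, 4*sqrt(2)}), ProductSet(Interval(-8/9, 7/8), {-4/3, 9/77, 3/7, 9/4, 89/4}))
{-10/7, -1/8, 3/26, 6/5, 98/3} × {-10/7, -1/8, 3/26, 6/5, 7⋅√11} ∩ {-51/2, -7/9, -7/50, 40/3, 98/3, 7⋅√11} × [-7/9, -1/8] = {98/3} × {-1/8}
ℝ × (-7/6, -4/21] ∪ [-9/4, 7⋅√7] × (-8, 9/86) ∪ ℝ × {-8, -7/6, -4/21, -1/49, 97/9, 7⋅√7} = ([-9/4, 7⋅√7] × (-8, 9/86)) ∪ (ℝ × ({-8, -1/49, 97/9, 7⋅√7} ∪ [-7/6, -4/21]))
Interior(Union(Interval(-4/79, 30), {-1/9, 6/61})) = Interval.open(-4/79, 30)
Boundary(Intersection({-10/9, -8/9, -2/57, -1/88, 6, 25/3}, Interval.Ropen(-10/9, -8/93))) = {-10/9, -8/9}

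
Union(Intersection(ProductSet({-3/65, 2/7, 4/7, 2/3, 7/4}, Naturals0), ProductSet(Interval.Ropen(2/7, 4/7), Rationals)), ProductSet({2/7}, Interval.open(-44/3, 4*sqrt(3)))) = ProductSet({2/7}, Union(Interval.open(-44/3, 4*sqrt(3)), Naturals0))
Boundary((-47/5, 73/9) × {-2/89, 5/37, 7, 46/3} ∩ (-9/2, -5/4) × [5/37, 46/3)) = [-9/2, -5/4] × {5/37, 7}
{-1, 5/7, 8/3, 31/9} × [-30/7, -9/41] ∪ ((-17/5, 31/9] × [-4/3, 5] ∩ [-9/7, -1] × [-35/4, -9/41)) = ({-1, 5/7, 8/3, 31/9} × [-30/7, -9/41]) ∪ ([-9/7, -1] × [-4/3, -9/41))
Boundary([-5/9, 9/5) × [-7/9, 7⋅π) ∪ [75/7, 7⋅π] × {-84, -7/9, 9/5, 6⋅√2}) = ({-5/9, 9/5} × [-7/9, 7⋅π]) ∪ ([-5/9, 9/5] × {-7/9, 7⋅π}) ∪ ([75/7, 7⋅π] × {-84, -7/9, 9/5, 6⋅√2})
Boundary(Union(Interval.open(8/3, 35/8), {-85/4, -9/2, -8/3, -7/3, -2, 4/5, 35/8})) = {-85/4, -9/2, -8/3, -7/3, -2, 4/5, 8/3, 35/8}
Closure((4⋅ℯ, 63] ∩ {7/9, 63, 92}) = {63}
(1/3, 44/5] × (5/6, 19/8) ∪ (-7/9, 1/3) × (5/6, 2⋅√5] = ((1/3, 44/5] × (5/6, 19/8)) ∪ ((-7/9, 1/3) × (5/6, 2⋅√5])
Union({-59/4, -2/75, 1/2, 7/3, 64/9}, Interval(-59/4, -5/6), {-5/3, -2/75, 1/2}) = Union({-2/75, 1/2, 7/3, 64/9}, Interval(-59/4, -5/6))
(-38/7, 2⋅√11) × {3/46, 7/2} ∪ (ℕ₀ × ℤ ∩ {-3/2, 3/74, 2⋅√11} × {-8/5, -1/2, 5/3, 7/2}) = (-38/7, 2⋅√11) × {3/46, 7/2}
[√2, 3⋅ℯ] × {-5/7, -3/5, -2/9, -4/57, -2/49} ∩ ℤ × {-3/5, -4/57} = {2, 3, …, 8} × {-3/5, -4/57}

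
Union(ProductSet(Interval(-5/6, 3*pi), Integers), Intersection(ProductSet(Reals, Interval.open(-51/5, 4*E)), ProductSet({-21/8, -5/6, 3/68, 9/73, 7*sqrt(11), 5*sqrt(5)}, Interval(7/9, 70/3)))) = Union(ProductSet({-21/8, -5/6, 3/68, 9/73, 7*sqrt(11), 5*sqrt(5)}, Interval.Ropen(7/9, 4*E)), ProductSet(Interval(-5/6, 3*pi), Integers))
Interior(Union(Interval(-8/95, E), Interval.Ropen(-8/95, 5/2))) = Interval.open(-8/95, E)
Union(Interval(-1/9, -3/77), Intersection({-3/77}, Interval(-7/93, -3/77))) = Interval(-1/9, -3/77)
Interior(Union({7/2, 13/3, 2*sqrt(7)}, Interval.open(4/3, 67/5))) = Interval.open(4/3, 67/5)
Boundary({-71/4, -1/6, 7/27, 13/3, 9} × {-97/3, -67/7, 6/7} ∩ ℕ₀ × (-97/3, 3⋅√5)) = {9} × {-67/7, 6/7}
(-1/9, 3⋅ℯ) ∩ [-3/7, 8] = (-1/9, 8]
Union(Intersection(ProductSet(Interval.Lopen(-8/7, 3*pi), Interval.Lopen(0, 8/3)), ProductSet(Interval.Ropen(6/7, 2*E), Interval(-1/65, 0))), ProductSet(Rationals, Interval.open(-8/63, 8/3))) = ProductSet(Rationals, Interval.open(-8/63, 8/3))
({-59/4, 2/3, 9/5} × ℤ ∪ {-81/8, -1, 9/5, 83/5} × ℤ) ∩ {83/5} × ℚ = {83/5} × ℤ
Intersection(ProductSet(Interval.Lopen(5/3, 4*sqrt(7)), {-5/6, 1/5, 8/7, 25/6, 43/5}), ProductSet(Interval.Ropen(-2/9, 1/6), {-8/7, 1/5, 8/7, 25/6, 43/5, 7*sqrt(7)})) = EmptySet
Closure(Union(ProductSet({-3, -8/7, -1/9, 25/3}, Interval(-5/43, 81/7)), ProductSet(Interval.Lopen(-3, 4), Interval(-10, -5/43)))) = Union(ProductSet({-3, -8/7, -1/9, 25/3}, Interval(-5/43, 81/7)), ProductSet(Interval(-3, 4), Interval(-10, -5/43)))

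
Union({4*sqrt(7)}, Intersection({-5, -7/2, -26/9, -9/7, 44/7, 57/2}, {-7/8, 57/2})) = {57/2, 4*sqrt(7)}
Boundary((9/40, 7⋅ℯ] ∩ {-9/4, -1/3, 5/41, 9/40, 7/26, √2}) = {7/26, √2}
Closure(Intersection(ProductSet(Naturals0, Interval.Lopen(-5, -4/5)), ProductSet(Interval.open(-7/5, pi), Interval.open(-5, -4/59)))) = ProductSet(Range(0, 4, 1), Interval(-5, -4/5))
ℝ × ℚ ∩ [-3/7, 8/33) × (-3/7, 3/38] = [-3/7, 8/33) × (ℚ ∩ (-3/7, 3/38])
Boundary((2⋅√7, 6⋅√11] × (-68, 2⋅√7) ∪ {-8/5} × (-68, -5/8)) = ({-8/5} × [-68, -5/8]) ∪ ({6⋅√11, 2⋅√7} × [-68, 2⋅√7]) ∪ ([2⋅√7, 6⋅√11] × {-68, 2⋅√7})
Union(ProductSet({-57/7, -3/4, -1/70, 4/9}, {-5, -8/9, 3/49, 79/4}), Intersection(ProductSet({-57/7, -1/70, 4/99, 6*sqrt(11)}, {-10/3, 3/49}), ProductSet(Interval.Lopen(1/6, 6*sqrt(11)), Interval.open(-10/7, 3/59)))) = ProductSet({-57/7, -3/4, -1/70, 4/9}, {-5, -8/9, 3/49, 79/4})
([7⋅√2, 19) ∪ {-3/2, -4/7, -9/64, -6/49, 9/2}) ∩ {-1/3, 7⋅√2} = {7⋅√2}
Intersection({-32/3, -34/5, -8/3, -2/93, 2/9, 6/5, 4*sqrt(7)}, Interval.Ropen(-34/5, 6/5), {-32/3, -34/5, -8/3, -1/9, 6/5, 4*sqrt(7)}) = {-34/5, -8/3}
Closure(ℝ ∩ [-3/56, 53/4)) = [-3/56, 53/4]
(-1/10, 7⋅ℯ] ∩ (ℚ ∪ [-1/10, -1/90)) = (-1/10, -1/90] ∪ (ℚ ∩ (-1/10, 7⋅ℯ])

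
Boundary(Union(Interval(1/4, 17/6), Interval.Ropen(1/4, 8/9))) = {1/4, 17/6}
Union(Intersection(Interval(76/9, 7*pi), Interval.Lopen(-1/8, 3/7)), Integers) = Integers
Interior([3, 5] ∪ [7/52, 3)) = (7/52, 5)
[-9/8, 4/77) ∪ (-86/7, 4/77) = (-86/7, 4/77)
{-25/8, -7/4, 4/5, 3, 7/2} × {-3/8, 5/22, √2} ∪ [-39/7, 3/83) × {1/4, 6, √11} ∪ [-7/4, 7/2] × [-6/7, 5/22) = ([-7/4, 7/2] × [-6/7, 5/22)) ∪ ([-39/7, 3/83) × {1/4, 6, √11}) ∪ ({-25/8, -7/4, 4/5, 3, 7/2} × {-3/8, 5/22, √2})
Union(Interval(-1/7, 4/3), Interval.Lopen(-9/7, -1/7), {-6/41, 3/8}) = Interval.Lopen(-9/7, 4/3)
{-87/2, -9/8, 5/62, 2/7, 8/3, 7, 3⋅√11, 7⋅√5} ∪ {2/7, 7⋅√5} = {-87/2, -9/8, 5/62, 2/7, 8/3, 7, 3⋅√11, 7⋅√5}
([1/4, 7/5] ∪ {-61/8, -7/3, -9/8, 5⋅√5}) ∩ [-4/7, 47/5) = [1/4, 7/5]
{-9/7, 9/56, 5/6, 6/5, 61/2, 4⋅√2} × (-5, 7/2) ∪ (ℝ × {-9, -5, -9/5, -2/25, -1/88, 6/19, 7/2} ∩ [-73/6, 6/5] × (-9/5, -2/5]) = {-9/7, 9/56, 5/6, 6/5, 61/2, 4⋅√2} × (-5, 7/2)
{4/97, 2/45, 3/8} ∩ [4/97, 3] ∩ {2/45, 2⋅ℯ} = {2/45}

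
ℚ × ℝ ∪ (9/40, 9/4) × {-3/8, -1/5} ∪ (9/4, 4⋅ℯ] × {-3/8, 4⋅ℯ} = (ℚ × ℝ) ∪ ((9/40, 9/4) × {-3/8, -1/5}) ∪ ((9/4, 4⋅ℯ] × {-3/8, 4⋅ℯ})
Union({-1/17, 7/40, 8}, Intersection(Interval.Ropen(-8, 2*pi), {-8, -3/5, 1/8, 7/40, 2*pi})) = {-8, -3/5, -1/17, 1/8, 7/40, 8}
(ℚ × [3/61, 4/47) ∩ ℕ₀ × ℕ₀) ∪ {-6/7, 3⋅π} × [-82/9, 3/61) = {-6/7, 3⋅π} × [-82/9, 3/61)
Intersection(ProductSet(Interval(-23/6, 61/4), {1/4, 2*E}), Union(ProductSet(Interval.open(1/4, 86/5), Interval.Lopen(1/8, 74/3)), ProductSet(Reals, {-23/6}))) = ProductSet(Interval.Lopen(1/4, 61/4), {1/4, 2*E})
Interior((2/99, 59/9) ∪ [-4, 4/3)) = (-4, 59/9)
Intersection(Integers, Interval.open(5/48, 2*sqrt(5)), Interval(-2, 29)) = Range(1, 5, 1)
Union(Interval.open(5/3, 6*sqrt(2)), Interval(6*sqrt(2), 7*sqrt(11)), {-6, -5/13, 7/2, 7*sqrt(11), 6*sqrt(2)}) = Union({-6, -5/13}, Interval.Lopen(5/3, 7*sqrt(11)))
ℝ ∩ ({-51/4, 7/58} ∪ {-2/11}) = {-51/4, -2/11, 7/58}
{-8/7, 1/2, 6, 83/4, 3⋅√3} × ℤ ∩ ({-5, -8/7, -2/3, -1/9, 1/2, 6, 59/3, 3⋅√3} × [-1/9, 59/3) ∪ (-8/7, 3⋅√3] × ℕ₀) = ({1/2, 3⋅√3} × ℕ₀) ∪ ({-8/7, 1/2, 6, 3⋅√3} × {0, 1, …, 19})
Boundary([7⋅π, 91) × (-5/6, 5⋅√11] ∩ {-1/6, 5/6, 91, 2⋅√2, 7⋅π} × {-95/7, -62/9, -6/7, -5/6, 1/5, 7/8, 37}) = {7⋅π} × {1/5, 7/8}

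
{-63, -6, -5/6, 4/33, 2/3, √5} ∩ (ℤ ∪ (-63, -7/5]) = {-63, -6}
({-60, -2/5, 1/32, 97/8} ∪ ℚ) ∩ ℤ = ℤ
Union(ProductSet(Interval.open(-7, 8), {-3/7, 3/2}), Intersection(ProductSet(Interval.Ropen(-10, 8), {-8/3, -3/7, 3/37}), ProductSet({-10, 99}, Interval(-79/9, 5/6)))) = Union(ProductSet({-10}, {-8/3, -3/7, 3/37}), ProductSet(Interval.open(-7, 8), {-3/7, 3/2}))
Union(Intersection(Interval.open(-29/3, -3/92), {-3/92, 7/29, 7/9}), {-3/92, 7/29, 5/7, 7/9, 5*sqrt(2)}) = {-3/92, 7/29, 5/7, 7/9, 5*sqrt(2)}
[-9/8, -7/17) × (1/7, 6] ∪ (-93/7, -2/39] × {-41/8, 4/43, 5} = ((-93/7, -2/39] × {-41/8, 4/43, 5}) ∪ ([-9/8, -7/17) × (1/7, 6])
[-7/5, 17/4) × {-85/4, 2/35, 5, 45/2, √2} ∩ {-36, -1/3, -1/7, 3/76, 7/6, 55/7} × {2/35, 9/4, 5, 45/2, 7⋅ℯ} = {-1/3, -1/7, 3/76, 7/6} × {2/35, 5, 45/2}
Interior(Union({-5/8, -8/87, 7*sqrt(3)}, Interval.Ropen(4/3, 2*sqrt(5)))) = Interval.open(4/3, 2*sqrt(5))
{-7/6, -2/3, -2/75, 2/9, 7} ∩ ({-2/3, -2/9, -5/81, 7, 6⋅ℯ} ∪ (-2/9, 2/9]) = {-2/3, -2/75, 2/9, 7}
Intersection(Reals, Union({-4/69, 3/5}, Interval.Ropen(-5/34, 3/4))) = Interval.Ropen(-5/34, 3/4)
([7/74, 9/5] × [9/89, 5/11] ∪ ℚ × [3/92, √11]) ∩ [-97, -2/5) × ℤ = (ℚ ∩ [-97, -2/5)) × {1, 2, 3}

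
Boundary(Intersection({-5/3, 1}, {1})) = {1}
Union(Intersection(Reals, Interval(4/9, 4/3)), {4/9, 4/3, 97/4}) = Union({97/4}, Interval(4/9, 4/3))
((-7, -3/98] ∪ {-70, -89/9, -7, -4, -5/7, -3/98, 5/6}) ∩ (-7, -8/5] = (-7, -8/5]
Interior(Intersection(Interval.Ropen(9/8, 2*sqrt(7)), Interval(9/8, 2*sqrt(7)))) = Interval.open(9/8, 2*sqrt(7))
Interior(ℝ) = ℝ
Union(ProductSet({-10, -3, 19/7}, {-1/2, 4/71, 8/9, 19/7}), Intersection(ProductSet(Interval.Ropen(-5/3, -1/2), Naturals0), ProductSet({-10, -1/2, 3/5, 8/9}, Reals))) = ProductSet({-10, -3, 19/7}, {-1/2, 4/71, 8/9, 19/7})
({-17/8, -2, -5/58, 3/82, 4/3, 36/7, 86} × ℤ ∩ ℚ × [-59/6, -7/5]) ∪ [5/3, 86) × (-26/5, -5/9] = ([5/3, 86) × (-26/5, -5/9]) ∪ ({-17/8, -2, -5/58, 3/82, 4/3, 36/7, 86} × {-9, -8, …, -2})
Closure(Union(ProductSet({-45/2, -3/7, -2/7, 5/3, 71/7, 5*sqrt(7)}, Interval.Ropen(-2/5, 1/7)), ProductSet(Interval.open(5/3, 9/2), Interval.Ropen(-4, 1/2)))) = Union(ProductSet({5/3, 9/2}, Interval(-4, 1/2)), ProductSet({-45/2, -3/7, -2/7, 5/3, 71/7, 5*sqrt(7)}, Interval(-2/5, 1/7)), ProductSet(Interval(5/3, 9/2), {-4, 1/2}), ProductSet(Interval.open(5/3, 9/2), Interval.Ropen(-4, 1/2)))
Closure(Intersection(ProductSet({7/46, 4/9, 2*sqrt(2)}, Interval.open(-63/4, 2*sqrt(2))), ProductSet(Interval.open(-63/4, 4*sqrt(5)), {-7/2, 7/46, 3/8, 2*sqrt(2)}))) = ProductSet({7/46, 4/9, 2*sqrt(2)}, {-7/2, 7/46, 3/8})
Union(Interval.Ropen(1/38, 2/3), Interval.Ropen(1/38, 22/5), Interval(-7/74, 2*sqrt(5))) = Interval(-7/74, 2*sqrt(5))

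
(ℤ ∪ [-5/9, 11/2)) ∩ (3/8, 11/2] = (3/8, 11/2) ∪ {1, 2, …, 5}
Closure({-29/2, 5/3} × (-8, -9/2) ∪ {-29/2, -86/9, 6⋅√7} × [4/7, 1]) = ({-29/2, 5/3} × [-8, -9/2]) ∪ ({-29/2, -86/9, 6⋅√7} × [4/7, 1])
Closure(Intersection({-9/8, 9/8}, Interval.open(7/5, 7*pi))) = EmptySet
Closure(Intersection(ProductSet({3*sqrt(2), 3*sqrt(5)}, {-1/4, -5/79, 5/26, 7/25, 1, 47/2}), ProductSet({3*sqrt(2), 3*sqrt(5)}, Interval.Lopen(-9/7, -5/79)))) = ProductSet({3*sqrt(2), 3*sqrt(5)}, {-1/4, -5/79})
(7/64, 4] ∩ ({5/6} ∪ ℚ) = ℚ ∩ (7/64, 4]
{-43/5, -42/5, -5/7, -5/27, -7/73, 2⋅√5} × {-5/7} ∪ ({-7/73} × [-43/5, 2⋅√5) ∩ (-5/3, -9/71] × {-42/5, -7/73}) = {-43/5, -42/5, -5/7, -5/27, -7/73, 2⋅√5} × {-5/7}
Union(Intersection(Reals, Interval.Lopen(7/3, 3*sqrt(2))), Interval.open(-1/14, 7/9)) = Union(Interval.open(-1/14, 7/9), Interval.Lopen(7/3, 3*sqrt(2)))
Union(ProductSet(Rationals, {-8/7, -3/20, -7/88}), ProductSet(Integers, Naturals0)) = Union(ProductSet(Integers, Naturals0), ProductSet(Rationals, {-8/7, -3/20, -7/88}))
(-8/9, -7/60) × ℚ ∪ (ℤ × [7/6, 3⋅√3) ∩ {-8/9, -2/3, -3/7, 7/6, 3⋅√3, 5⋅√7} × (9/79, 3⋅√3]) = (-8/9, -7/60) × ℚ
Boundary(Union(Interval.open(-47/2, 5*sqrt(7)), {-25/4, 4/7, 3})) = {-47/2, 5*sqrt(7)}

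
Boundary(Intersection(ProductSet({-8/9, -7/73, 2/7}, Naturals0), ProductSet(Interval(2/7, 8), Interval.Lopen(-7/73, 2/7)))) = ProductSet({2/7}, Range(0, 1, 1))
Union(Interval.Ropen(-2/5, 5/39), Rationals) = Union(Interval(-2/5, 5/39), Rationals)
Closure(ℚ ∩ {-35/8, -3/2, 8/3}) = {-35/8, -3/2, 8/3}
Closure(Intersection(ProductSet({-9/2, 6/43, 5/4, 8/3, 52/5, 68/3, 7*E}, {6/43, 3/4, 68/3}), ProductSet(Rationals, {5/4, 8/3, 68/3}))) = ProductSet({-9/2, 6/43, 5/4, 8/3, 52/5, 68/3}, {68/3})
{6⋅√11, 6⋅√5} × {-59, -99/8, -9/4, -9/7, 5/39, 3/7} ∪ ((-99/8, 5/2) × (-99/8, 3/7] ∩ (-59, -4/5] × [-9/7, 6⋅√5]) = ((-99/8, -4/5] × [-9/7, 3/7]) ∪ ({6⋅√11, 6⋅√5} × {-59, -99/8, -9/4, -9/7, 5/39, 3/7})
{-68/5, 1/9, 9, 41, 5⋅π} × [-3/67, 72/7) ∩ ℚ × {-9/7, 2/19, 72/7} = {-68/5, 1/9, 9, 41} × {2/19}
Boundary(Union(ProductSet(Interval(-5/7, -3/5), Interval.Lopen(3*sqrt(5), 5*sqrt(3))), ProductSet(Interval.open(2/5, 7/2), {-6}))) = Union(ProductSet({-5/7, -3/5}, Interval(3*sqrt(5), 5*sqrt(3))), ProductSet(Interval(-5/7, -3/5), {5*sqrt(3), 3*sqrt(5)}), ProductSet(Interval(2/5, 7/2), {-6}))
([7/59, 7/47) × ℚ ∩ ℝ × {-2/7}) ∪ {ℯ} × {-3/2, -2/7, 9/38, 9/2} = ({ℯ} × {-3/2, -2/7, 9/38, 9/2}) ∪ ([7/59, 7/47) × {-2/7})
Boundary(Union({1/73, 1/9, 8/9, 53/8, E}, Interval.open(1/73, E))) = {1/73, 53/8, E}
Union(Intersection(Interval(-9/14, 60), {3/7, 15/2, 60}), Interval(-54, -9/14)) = Union({3/7, 15/2, 60}, Interval(-54, -9/14))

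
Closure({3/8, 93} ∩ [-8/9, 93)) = {3/8}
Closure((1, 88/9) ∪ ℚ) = ℚ ∪ (-∞, ∞)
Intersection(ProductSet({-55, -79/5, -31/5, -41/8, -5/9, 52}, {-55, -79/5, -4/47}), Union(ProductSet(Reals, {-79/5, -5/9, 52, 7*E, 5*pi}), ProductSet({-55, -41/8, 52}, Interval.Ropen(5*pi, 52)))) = ProductSet({-55, -79/5, -31/5, -41/8, -5/9, 52}, {-79/5})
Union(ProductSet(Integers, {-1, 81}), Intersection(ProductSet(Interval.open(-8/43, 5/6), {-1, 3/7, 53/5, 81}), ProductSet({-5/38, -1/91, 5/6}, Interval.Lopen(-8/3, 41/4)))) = Union(ProductSet({-5/38, -1/91}, {-1, 3/7}), ProductSet(Integers, {-1, 81}))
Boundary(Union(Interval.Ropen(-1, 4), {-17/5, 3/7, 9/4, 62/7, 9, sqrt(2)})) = {-17/5, -1, 4, 62/7, 9}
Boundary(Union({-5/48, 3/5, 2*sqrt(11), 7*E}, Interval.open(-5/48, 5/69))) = {-5/48, 5/69, 3/5, 2*sqrt(11), 7*E}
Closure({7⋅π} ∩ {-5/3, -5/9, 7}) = ∅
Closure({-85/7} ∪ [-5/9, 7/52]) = {-85/7} ∪ [-5/9, 7/52]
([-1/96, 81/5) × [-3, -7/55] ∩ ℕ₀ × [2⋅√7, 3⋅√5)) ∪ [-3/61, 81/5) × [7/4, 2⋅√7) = [-3/61, 81/5) × [7/4, 2⋅√7)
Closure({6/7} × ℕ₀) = {6/7} × ℕ₀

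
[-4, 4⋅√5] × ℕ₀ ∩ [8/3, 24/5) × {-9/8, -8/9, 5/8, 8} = [8/3, 24/5) × {8}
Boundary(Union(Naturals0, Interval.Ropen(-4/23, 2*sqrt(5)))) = Union(Complement(Naturals0, Interval.open(-4/23, 2*sqrt(5))), {-4/23, 2*sqrt(5)})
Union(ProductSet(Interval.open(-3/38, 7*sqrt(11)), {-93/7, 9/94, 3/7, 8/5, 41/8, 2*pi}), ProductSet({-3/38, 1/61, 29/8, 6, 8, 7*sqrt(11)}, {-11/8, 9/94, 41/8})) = Union(ProductSet({-3/38, 1/61, 29/8, 6, 8, 7*sqrt(11)}, {-11/8, 9/94, 41/8}), ProductSet(Interval.open(-3/38, 7*sqrt(11)), {-93/7, 9/94, 3/7, 8/5, 41/8, 2*pi}))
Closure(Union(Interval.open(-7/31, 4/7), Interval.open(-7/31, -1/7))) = Interval(-7/31, 4/7)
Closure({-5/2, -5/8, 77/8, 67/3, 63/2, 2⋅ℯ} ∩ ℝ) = {-5/2, -5/8, 77/8, 67/3, 63/2, 2⋅ℯ}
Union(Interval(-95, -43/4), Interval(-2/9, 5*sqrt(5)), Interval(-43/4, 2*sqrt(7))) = Interval(-95, 5*sqrt(5))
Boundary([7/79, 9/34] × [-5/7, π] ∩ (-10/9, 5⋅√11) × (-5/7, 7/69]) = ({7/79, 9/34} × [-5/7, 7/69]) ∪ ([7/79, 9/34] × {-5/7, 7/69})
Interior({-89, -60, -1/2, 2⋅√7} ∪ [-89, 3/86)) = (-89, 3/86)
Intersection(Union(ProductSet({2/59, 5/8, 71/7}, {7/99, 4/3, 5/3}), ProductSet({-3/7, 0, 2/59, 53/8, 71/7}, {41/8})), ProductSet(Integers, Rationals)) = ProductSet({0}, {41/8})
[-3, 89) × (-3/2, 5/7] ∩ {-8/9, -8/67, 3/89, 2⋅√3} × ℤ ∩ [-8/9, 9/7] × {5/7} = ∅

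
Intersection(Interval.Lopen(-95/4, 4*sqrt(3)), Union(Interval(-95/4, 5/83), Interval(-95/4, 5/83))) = Interval.Lopen(-95/4, 5/83)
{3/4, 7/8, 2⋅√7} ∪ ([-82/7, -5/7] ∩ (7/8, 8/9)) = {3/4, 7/8, 2⋅√7}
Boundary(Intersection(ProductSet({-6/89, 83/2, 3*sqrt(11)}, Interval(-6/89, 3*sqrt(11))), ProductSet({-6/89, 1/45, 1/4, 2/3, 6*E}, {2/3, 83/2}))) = ProductSet({-6/89}, {2/3})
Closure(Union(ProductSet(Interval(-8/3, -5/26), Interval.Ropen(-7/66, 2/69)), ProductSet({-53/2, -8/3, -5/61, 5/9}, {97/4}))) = Union(ProductSet({-53/2, -8/3, -5/61, 5/9}, {97/4}), ProductSet(Interval(-8/3, -5/26), Interval(-7/66, 2/69)))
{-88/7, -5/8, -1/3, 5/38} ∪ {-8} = {-88/7, -8, -5/8, -1/3, 5/38}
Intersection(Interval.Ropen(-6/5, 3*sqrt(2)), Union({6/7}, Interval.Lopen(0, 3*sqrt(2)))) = Interval.open(0, 3*sqrt(2))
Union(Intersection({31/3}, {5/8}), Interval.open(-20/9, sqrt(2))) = Interval.open(-20/9, sqrt(2))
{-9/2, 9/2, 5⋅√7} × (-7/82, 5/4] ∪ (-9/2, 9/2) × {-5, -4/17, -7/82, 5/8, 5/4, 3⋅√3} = ({-9/2, 9/2, 5⋅√7} × (-7/82, 5/4]) ∪ ((-9/2, 9/2) × {-5, -4/17, -7/82, 5/8, 5/4, 3⋅√3})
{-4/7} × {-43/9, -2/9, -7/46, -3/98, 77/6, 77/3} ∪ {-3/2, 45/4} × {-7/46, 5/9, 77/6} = ({-3/2, 45/4} × {-7/46, 5/9, 77/6}) ∪ ({-4/7} × {-43/9, -2/9, -7/46, -3/98, 77/6, 77/3})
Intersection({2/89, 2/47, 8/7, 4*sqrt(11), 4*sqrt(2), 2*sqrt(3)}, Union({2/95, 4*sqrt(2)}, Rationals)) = {2/89, 2/47, 8/7, 4*sqrt(2)}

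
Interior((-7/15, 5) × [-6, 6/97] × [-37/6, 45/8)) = (-7/15, 5) × (-6, 6/97) × (-37/6, 45/8)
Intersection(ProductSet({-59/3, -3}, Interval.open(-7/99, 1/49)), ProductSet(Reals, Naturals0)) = ProductSet({-59/3, -3}, Range(0, 1, 1))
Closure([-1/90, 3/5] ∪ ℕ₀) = [-1/90, 3/5] ∪ ℕ₀ ∪ (ℕ₀ \ (-1/90, 3/5))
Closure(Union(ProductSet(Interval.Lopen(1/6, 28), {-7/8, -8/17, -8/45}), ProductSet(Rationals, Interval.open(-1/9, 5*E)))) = Union(ProductSet(Interval(1/6, 28), {-7/8, -8/17, -8/45}), ProductSet(Reals, Interval(-1/9, 5*E)))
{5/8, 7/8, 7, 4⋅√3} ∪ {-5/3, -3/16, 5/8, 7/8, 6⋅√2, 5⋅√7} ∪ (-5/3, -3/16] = [-5/3, -3/16] ∪ {5/8, 7/8, 7, 6⋅√2, 4⋅√3, 5⋅√7}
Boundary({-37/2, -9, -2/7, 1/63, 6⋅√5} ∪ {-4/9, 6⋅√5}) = {-37/2, -9, -4/9, -2/7, 1/63, 6⋅√5}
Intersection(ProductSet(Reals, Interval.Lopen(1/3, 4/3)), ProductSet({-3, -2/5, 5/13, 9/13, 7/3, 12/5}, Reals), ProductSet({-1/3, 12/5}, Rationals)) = ProductSet({12/5}, Intersection(Interval.Lopen(1/3, 4/3), Rationals))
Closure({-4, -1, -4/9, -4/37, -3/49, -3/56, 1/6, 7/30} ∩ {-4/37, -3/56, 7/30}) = {-4/37, -3/56, 7/30}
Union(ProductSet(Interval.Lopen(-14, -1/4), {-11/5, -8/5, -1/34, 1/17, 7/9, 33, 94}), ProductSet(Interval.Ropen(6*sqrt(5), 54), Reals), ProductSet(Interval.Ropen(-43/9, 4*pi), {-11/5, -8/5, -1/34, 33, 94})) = Union(ProductSet(Interval.Lopen(-14, -1/4), {-11/5, -8/5, -1/34, 1/17, 7/9, 33, 94}), ProductSet(Interval.Ropen(-43/9, 4*pi), {-11/5, -8/5, -1/34, 33, 94}), ProductSet(Interval.Ropen(6*sqrt(5), 54), Reals))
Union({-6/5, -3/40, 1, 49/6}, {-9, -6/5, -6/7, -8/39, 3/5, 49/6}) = {-9, -6/5, -6/7, -8/39, -3/40, 3/5, 1, 49/6}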